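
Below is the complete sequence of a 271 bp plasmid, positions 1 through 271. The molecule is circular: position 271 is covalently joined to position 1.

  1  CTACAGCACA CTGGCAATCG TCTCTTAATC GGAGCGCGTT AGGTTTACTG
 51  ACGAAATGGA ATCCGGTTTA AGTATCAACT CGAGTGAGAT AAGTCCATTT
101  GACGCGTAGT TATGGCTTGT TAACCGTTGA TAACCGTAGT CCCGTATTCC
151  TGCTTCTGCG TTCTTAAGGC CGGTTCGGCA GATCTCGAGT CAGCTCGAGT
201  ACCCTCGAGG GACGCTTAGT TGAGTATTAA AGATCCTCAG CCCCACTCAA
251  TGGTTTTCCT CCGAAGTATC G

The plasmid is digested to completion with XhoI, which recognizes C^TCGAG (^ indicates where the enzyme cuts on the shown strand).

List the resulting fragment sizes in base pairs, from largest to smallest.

XhoI sites (CTCGAG) start at positions 79, 184, 194, 204.
XhoI cuts after the first base of each site, so after positions 79, 184, 194, 204.
Circular molecule, 4 cuts → 4 fragments:
  80–184 → 105 bp
  185–194 → 10 bp
  195–204 → 10 bp
  205–271 then 1–79 → 67 + 79 = 146 bp
Sorted largest to smallest: 146, 105, 10, 10 bp.

146, 105, 10, 10 bp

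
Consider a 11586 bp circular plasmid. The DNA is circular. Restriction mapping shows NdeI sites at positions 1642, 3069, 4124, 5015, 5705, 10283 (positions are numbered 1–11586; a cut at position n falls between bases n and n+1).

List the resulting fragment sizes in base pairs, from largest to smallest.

Circular molecule, 6 cuts → 6 fragments:
  3069 − 1642 = 1427 bp
  4124 − 3069 = 1055 bp
  5015 − 4124 = 891 bp
  5705 − 5015 = 690 bp
  10283 − 5705 = 4578 bp
  wrap: 11586 − 10283 + 1642 = 2945 bp
Sorted largest to smallest: 4578, 2945, 1427, 1055, 891, 690 bp.

4578, 2945, 1427, 1055, 891, 690 bp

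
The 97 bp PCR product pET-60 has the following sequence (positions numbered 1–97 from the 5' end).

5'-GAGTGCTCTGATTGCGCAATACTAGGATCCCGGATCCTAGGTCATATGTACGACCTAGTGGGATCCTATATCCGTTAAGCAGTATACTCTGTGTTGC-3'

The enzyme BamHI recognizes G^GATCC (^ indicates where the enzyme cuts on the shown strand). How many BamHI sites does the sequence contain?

GGATCC occurs starting at positions 25, 32, 61.
BamHI cuts at 3 sites.

3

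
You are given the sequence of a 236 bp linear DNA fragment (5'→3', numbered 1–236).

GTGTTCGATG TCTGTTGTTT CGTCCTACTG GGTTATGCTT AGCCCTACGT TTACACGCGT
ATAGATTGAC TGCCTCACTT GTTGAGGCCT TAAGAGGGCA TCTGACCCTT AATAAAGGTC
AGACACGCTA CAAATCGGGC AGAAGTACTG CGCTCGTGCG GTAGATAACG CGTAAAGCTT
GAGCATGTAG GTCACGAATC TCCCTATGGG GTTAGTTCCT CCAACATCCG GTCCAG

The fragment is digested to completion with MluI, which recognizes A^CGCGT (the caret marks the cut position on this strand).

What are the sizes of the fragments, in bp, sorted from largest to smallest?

113, 68, 55 bp

MluI sites (ACGCGT) start at positions 55, 168.
MluI cuts after the first base of each site, so after positions 55, 168.
Linear molecule, 2 cuts → 3 fragments:
  1–55 → 55 bp
  56–168 → 113 bp
  169–236 → 68 bp
Sorted largest to smallest: 113, 68, 55 bp.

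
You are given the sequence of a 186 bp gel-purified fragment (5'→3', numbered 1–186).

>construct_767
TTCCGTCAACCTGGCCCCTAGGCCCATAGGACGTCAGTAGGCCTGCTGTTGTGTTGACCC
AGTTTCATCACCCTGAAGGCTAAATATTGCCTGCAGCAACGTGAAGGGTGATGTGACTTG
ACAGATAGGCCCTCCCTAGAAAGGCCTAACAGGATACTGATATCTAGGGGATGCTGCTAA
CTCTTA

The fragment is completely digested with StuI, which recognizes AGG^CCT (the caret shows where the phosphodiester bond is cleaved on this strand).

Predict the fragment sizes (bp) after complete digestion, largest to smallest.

103, 42, 41 bp

StuI sites (AGGCCT) start at positions 39, 142.
StuI cuts after base 3 of each site, so after positions 41, 144.
Linear molecule, 2 cuts → 3 fragments:
  1–41 → 41 bp
  42–144 → 103 bp
  145–186 → 42 bp
Sorted largest to smallest: 103, 42, 41 bp.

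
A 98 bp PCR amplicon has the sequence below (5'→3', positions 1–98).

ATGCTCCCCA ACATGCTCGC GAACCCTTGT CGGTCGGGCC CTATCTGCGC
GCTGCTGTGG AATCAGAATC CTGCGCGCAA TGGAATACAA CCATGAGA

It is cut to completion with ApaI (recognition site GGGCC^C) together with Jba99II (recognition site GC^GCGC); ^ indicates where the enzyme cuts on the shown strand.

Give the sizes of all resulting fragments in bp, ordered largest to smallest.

40, 26, 24, 8 bp

The ApaI site (GGGCCC) starts at position 36.
ApaI cuts after base 5 of each site (before the last base), so after position 40.
Jba99II sites (GCGCGC) start at positions 47, 73.
Jba99II cuts after base 2 of each site, so after positions 48, 74.
Combined cut positions: 40, 48, 74.
Linear molecule, 3 cuts → 4 fragments:
  1–40 → 40 bp
  41–48 → 8 bp
  49–74 → 26 bp
  75–98 → 24 bp
Sorted largest to smallest: 40, 26, 24, 8 bp.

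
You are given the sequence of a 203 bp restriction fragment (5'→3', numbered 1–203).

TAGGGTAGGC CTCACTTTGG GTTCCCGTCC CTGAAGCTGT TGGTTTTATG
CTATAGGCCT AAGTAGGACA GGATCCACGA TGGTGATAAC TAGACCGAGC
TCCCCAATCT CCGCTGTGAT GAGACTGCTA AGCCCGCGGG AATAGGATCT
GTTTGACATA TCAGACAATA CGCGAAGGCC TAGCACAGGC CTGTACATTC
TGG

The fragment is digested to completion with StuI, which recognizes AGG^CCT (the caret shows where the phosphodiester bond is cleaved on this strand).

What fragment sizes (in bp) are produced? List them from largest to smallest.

StuI sites (AGGCCT) start at positions 7, 55, 176, 187.
StuI cuts after base 3 of each site, so after positions 9, 57, 178, 189.
Linear molecule, 4 cuts → 5 fragments:
  1–9 → 9 bp
  10–57 → 48 bp
  58–178 → 121 bp
  179–189 → 11 bp
  190–203 → 14 bp
Sorted largest to smallest: 121, 48, 14, 11, 9 bp.

121, 48, 14, 11, 9 bp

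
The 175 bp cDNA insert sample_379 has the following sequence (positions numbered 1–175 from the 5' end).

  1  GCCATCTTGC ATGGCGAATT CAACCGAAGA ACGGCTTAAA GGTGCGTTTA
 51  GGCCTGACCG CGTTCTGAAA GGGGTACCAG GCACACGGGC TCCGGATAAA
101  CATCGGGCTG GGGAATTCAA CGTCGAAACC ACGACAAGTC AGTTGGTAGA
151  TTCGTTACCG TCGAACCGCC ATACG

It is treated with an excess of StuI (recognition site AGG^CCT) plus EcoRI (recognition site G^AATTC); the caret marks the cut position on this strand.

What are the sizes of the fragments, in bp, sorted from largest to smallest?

62, 61, 36, 16 bp

The StuI site (AGGCCT) starts at position 50.
StuI cuts after base 3 of each site, so after position 52.
EcoRI sites (GAATTC) start at positions 16, 113.
EcoRI cuts after the first base of each site, so after positions 16, 113.
Combined cut positions: 16, 52, 113.
Linear molecule, 3 cuts → 4 fragments:
  1–16 → 16 bp
  17–52 → 36 bp
  53–113 → 61 bp
  114–175 → 62 bp
Sorted largest to smallest: 62, 61, 36, 16 bp.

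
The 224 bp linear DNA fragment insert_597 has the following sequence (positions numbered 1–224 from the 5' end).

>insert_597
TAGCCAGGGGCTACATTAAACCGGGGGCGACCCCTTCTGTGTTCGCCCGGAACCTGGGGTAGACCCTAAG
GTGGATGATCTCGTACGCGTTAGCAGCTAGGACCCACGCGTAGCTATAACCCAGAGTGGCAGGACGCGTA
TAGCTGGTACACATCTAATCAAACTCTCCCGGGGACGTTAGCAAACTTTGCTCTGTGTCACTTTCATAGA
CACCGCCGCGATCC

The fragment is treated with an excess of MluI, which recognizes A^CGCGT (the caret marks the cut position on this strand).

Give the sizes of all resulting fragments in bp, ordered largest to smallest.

MluI sites (ACGCGT) start at positions 85, 106, 134.
MluI cuts after the first base of each site, so after positions 85, 106, 134.
Linear molecule, 3 cuts → 4 fragments:
  1–85 → 85 bp
  86–106 → 21 bp
  107–134 → 28 bp
  135–224 → 90 bp
Sorted largest to smallest: 90, 85, 28, 21 bp.

90, 85, 28, 21 bp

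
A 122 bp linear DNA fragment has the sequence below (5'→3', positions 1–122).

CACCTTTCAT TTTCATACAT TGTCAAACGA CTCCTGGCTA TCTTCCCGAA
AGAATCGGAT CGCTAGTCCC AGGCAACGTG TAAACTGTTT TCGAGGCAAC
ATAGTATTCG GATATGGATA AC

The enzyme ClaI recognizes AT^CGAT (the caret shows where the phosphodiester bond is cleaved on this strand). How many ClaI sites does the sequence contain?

0

No occurrence of ATCGAT is present in the sequence.
ClaI does not cut: 0 sites.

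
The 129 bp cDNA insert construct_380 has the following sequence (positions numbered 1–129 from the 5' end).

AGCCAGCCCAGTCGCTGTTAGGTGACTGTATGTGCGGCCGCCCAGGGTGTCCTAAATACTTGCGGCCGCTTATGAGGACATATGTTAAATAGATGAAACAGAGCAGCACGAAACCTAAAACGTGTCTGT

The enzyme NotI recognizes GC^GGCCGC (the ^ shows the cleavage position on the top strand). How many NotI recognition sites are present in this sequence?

GCGGCCGC occurs starting at positions 34, 62.
NotI cuts at 2 sites.

2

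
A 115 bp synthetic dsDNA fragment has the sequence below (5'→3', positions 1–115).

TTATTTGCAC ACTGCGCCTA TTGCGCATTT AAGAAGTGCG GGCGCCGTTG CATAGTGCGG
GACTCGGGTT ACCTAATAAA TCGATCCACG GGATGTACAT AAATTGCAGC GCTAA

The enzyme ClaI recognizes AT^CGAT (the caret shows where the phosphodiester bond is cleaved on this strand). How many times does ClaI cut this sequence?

1

ATCGAT occurs starting at position 80.
ClaI cuts at 1 site.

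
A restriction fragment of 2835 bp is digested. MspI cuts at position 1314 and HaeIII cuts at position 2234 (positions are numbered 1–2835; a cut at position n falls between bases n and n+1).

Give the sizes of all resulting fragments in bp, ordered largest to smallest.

Combined cut positions (sorted): 1314, 2234.
Linear molecule, 2 cuts → 3 fragments:
  1314 − 0 = 1314 bp
  2234 − 1314 = 920 bp
  2835 − 2234 = 601 bp
Sorted largest to smallest: 1314, 920, 601 bp.

1314, 920, 601 bp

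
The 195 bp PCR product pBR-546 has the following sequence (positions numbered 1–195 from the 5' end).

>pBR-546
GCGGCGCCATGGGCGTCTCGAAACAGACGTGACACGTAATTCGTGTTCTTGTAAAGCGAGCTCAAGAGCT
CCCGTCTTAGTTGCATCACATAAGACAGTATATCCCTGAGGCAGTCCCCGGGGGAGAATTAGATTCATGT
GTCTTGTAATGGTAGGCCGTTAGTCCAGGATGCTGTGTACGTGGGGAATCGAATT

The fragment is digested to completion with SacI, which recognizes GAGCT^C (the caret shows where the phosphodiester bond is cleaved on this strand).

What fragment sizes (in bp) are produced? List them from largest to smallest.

125, 62, 8 bp

SacI sites (GAGCTC) start at positions 58, 66.
SacI cuts after base 5 of each site (before the last base), so after positions 62, 70.
Linear molecule, 2 cuts → 3 fragments:
  1–62 → 62 bp
  63–70 → 8 bp
  71–195 → 125 bp
Sorted largest to smallest: 125, 62, 8 bp.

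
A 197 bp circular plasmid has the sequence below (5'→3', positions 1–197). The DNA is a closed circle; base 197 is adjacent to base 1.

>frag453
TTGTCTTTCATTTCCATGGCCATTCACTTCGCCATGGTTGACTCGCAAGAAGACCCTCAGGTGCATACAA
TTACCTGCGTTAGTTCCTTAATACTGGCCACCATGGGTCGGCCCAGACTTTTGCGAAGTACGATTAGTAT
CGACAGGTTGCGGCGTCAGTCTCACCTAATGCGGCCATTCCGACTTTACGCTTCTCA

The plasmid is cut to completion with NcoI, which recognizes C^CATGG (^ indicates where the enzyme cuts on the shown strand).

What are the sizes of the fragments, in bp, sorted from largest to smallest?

NcoI sites (CCATGG) start at positions 14, 32, 101.
NcoI cuts after the first base of each site, so after positions 14, 32, 101.
Circular molecule, 3 cuts → 3 fragments:
  15–32 → 18 bp
  33–101 → 69 bp
  102–197 then 1–14 → 96 + 14 = 110 bp
Sorted largest to smallest: 110, 69, 18 bp.

110, 69, 18 bp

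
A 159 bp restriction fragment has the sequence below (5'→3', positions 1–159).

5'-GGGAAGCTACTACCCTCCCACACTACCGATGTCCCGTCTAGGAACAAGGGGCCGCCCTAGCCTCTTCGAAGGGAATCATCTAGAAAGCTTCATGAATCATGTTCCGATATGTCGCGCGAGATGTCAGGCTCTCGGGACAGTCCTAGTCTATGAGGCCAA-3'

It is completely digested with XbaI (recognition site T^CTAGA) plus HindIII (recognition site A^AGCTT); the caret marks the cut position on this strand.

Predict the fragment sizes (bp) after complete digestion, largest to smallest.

79, 74, 6 bp

The XbaI site (TCTAGA) starts at position 79.
XbaI cuts after the first base of each site, so after position 79.
The HindIII site (AAGCTT) starts at position 85.
HindIII cuts after the first base of each site, so after position 85.
Combined cut positions: 79, 85.
Linear molecule, 2 cuts → 3 fragments:
  1–79 → 79 bp
  80–85 → 6 bp
  86–159 → 74 bp
Sorted largest to smallest: 79, 74, 6 bp.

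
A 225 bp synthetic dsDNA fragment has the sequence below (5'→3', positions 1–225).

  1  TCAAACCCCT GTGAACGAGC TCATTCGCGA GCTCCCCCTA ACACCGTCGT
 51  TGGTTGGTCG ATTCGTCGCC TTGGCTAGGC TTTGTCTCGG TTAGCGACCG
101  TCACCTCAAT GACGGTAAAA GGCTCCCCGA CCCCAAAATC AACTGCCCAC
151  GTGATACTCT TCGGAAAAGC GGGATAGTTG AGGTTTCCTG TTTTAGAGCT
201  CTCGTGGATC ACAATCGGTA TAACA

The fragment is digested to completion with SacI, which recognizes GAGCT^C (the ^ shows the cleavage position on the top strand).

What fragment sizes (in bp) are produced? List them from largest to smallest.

SacI sites (GAGCTC) start at positions 17, 29, 196.
SacI cuts after base 5 of each site (before the last base), so after positions 21, 33, 200.
Linear molecule, 3 cuts → 4 fragments:
  1–21 → 21 bp
  22–33 → 12 bp
  34–200 → 167 bp
  201–225 → 25 bp
Sorted largest to smallest: 167, 25, 21, 12 bp.

167, 25, 21, 12 bp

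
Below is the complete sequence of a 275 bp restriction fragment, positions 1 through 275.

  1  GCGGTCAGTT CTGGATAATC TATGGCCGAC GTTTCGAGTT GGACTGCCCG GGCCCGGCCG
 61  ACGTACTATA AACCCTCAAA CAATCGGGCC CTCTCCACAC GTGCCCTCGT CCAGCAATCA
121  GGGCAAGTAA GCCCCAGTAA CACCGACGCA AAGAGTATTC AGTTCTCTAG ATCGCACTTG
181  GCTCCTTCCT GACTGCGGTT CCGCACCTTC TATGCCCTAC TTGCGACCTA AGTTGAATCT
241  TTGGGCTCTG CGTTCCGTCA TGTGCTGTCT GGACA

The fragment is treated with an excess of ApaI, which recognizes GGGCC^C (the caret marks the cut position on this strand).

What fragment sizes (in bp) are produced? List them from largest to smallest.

185, 54, 36 bp

ApaI sites (GGGCCC) start at positions 50, 86.
ApaI cuts after base 5 of each site (before the last base), so after positions 54, 90.
Linear molecule, 2 cuts → 3 fragments:
  1–54 → 54 bp
  55–90 → 36 bp
  91–275 → 185 bp
Sorted largest to smallest: 185, 54, 36 bp.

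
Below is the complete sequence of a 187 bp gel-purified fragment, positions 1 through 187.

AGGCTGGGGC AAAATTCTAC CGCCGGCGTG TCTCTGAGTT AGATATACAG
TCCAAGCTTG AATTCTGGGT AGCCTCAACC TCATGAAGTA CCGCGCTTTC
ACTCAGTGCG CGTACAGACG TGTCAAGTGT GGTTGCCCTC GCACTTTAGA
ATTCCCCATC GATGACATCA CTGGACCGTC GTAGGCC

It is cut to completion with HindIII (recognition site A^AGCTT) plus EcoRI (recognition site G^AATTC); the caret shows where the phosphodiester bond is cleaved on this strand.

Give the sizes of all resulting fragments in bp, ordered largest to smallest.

The HindIII site (AAGCTT) starts at position 54.
HindIII cuts after the first base of each site, so after position 54.
EcoRI sites (GAATTC) start at positions 60, 149.
EcoRI cuts after the first base of each site, so after positions 60, 149.
Combined cut positions: 54, 60, 149.
Linear molecule, 3 cuts → 4 fragments:
  1–54 → 54 bp
  55–60 → 6 bp
  61–149 → 89 bp
  150–187 → 38 bp
Sorted largest to smallest: 89, 54, 38, 6 bp.

89, 54, 38, 6 bp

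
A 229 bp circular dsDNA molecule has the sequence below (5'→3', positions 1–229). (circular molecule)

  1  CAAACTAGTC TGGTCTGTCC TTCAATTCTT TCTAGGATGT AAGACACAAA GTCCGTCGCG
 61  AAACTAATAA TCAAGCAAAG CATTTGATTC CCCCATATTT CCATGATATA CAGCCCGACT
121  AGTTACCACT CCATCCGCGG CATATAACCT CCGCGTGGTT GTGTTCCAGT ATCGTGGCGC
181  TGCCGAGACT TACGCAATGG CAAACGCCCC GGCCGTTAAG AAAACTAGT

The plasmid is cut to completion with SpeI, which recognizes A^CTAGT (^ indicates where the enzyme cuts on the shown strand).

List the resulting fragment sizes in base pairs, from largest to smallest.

114, 106, 9 bp

SpeI sites (ACTAGT) start at positions 4, 118, 224.
SpeI cuts after the first base of each site, so after positions 4, 118, 224.
Circular molecule, 3 cuts → 3 fragments:
  5–118 → 114 bp
  119–224 → 106 bp
  225–229 then 1–4 → 5 + 4 = 9 bp
Sorted largest to smallest: 114, 106, 9 bp.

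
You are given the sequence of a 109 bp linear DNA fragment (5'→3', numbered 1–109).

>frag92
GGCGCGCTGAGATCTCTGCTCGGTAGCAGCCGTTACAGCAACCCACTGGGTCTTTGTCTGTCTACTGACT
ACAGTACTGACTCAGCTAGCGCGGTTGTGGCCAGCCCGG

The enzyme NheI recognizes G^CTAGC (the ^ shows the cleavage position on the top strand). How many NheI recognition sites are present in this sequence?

GCTAGC occurs starting at position 85.
NheI cuts at 1 site.

1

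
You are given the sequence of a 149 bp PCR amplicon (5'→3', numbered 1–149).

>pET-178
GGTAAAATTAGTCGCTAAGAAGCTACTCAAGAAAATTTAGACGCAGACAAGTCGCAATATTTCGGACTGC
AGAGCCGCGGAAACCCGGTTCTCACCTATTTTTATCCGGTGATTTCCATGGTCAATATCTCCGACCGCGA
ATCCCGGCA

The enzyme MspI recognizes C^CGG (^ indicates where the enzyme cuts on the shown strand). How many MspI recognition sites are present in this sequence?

CCGG occurs starting at positions 85, 106, 144.
MspI cuts at 3 sites.

3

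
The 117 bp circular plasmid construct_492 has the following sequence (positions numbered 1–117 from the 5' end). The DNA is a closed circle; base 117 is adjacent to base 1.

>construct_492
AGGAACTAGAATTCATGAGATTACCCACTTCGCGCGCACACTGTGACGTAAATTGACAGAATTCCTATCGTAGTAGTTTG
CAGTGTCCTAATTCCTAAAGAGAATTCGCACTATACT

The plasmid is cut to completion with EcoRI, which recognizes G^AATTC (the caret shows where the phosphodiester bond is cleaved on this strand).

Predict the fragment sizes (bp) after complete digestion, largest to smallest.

EcoRI sites (GAATTC) start at positions 9, 59, 102.
EcoRI cuts after the first base of each site, so after positions 9, 59, 102.
Circular molecule, 3 cuts → 3 fragments:
  10–59 → 50 bp
  60–102 → 43 bp
  103–117 then 1–9 → 15 + 9 = 24 bp
Sorted largest to smallest: 50, 43, 24 bp.

50, 43, 24 bp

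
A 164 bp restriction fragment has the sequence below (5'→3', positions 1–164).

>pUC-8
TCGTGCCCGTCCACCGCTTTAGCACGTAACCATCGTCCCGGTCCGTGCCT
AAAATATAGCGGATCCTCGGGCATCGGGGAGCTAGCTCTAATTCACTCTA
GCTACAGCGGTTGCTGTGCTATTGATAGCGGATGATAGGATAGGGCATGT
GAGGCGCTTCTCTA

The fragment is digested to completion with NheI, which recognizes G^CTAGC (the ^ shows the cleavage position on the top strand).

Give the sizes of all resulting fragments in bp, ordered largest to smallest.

83, 81 bp

The NheI site (GCTAGC) starts at position 81.
NheI cuts after the first base of each site, so after position 81.
Linear molecule, 1 cut → 2 fragments:
  1–81 → 81 bp
  82–164 → 83 bp
Sorted largest to smallest: 83, 81 bp.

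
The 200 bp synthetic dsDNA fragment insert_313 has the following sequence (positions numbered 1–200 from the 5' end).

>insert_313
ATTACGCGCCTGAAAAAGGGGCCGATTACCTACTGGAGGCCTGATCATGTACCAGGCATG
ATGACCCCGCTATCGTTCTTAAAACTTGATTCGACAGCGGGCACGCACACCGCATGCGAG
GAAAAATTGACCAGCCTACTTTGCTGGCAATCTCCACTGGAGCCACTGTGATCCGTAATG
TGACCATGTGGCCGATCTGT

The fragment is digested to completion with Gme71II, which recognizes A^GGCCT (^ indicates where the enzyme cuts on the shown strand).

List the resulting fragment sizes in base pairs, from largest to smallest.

The Gme71II site (AGGCCT) starts at position 37.
Gme71II cuts after the first base of each site, so after position 37.
Linear molecule, 1 cut → 2 fragments:
  1–37 → 37 bp
  38–200 → 163 bp
Sorted largest to smallest: 163, 37 bp.

163, 37 bp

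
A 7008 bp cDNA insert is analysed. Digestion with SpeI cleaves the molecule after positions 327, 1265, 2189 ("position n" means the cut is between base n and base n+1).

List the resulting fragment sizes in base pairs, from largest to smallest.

4819, 938, 924, 327 bp

Linear molecule, 3 cuts → 4 fragments:
  327 − 0 = 327 bp
  1265 − 327 = 938 bp
  2189 − 1265 = 924 bp
  7008 − 2189 = 4819 bp
Sorted largest to smallest: 4819, 938, 924, 327 bp.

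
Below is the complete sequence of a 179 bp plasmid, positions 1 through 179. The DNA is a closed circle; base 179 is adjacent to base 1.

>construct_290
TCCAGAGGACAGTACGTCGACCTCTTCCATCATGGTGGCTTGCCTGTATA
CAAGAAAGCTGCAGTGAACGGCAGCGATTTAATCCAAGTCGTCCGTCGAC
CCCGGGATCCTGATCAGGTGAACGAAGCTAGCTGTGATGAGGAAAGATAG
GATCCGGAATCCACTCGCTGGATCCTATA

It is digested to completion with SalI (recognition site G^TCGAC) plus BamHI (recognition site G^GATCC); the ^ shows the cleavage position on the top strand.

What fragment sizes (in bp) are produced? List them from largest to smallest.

SalI sites (GTCGAC) start at positions 16, 95.
SalI cuts after the first base of each site, so after positions 16, 95.
BamHI sites (GGATCC) start at positions 105, 150, 170.
BamHI cuts after the first base of each site, so after positions 105, 150, 170.
Combined cut positions: 16, 95, 105, 150, 170.
Circular molecule, 5 cuts → 5 fragments:
  17–95 → 79 bp
  96–105 → 10 bp
  106–150 → 45 bp
  151–170 → 20 bp
  171–179 then 1–16 → 9 + 16 = 25 bp
Sorted largest to smallest: 79, 45, 25, 20, 10 bp.

79, 45, 25, 20, 10 bp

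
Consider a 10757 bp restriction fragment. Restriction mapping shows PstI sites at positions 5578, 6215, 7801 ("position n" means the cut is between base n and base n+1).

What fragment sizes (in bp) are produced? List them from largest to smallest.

5578, 2956, 1586, 637 bp

Linear molecule, 3 cuts → 4 fragments:
  5578 − 0 = 5578 bp
  6215 − 5578 = 637 bp
  7801 − 6215 = 1586 bp
  10757 − 7801 = 2956 bp
Sorted largest to smallest: 5578, 2956, 1586, 637 bp.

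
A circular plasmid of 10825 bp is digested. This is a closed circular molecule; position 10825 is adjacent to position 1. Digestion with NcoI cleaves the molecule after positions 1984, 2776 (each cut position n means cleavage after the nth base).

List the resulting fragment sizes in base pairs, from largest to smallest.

Circular molecule, 2 cuts → 2 fragments:
  2776 − 1984 = 792 bp
  wrap: 10825 − 2776 + 1984 = 10033 bp
Sorted largest to smallest: 10033, 792 bp.

10033, 792 bp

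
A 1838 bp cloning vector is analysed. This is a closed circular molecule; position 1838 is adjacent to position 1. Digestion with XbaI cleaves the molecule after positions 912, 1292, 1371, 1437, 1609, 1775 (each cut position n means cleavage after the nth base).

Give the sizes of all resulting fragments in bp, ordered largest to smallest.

Circular molecule, 6 cuts → 6 fragments:
  1292 − 912 = 380 bp
  1371 − 1292 = 79 bp
  1437 − 1371 = 66 bp
  1609 − 1437 = 172 bp
  1775 − 1609 = 166 bp
  wrap: 1838 − 1775 + 912 = 975 bp
Sorted largest to smallest: 975, 380, 172, 166, 79, 66 bp.

975, 380, 172, 166, 79, 66 bp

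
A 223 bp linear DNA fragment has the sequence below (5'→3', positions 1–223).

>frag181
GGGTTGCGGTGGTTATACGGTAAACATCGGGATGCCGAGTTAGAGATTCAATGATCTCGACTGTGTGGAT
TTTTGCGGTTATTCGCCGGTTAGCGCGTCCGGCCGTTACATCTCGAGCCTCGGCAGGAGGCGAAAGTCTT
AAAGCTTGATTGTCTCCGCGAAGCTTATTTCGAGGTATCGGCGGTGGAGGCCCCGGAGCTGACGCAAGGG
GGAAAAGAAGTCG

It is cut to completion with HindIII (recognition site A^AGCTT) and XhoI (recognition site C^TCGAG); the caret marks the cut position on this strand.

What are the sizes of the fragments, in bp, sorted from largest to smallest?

HindIII sites (AAGCTT) start at positions 142, 161.
HindIII cuts after the first base of each site, so after positions 142, 161.
The XhoI site (CTCGAG) starts at position 112.
XhoI cuts after the first base of each site, so after position 112.
Combined cut positions: 112, 142, 161.
Linear molecule, 3 cuts → 4 fragments:
  1–112 → 112 bp
  113–142 → 30 bp
  143–161 → 19 bp
  162–223 → 62 bp
Sorted largest to smallest: 112, 62, 30, 19 bp.

112, 62, 30, 19 bp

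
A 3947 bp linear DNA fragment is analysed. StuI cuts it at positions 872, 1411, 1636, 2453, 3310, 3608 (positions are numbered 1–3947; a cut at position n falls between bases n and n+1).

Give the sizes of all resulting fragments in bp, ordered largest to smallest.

872, 857, 817, 539, 339, 298, 225 bp

Linear molecule, 6 cuts → 7 fragments:
  872 − 0 = 872 bp
  1411 − 872 = 539 bp
  1636 − 1411 = 225 bp
  2453 − 1636 = 817 bp
  3310 − 2453 = 857 bp
  3608 − 3310 = 298 bp
  3947 − 3608 = 339 bp
Sorted largest to smallest: 872, 857, 817, 539, 339, 298, 225 bp.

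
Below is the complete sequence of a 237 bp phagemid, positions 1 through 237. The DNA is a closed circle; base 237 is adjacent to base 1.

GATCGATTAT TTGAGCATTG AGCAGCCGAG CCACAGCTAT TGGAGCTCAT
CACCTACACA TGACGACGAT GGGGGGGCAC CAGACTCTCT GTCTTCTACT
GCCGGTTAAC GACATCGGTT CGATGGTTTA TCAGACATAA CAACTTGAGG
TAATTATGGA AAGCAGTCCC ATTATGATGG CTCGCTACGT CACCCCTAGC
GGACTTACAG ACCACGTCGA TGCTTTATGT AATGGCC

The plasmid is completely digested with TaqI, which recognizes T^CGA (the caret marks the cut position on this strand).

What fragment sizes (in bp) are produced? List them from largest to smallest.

TaqI sites (TCGA) start at positions 3, 120, 217.
TaqI cuts after the first base of each site, so after positions 3, 120, 217.
Circular molecule, 3 cuts → 3 fragments:
  4–120 → 117 bp
  121–217 → 97 bp
  218–237 then 1–3 → 20 + 3 = 23 bp
Sorted largest to smallest: 117, 97, 23 bp.

117, 97, 23 bp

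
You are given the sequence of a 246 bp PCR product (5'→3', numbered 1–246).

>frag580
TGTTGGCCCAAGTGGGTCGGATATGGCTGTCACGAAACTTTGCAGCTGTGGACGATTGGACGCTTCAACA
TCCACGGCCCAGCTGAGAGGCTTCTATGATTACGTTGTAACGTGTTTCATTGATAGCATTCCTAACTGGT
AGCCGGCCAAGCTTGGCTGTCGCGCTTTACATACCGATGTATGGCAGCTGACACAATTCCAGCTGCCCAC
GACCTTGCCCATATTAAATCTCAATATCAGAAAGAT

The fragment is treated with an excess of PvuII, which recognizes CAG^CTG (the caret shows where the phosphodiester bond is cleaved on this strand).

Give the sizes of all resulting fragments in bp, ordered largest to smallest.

105, 45, 44, 37, 15 bp

PvuII sites (CAGCTG) start at positions 43, 80, 185, 200.
PvuII cuts after base 3 of each site, so after positions 45, 82, 187, 202.
Linear molecule, 4 cuts → 5 fragments:
  1–45 → 45 bp
  46–82 → 37 bp
  83–187 → 105 bp
  188–202 → 15 bp
  203–246 → 44 bp
Sorted largest to smallest: 105, 45, 44, 37, 15 bp.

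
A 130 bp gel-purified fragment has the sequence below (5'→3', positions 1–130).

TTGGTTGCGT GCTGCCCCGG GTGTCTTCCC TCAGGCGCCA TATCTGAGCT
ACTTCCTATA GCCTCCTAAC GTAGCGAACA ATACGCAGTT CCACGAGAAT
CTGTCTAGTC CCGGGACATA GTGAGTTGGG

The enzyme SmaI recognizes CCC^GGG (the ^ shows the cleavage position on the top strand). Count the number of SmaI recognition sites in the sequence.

2

CCCGGG occurs starting at positions 16, 110.
SmaI cuts at 2 sites.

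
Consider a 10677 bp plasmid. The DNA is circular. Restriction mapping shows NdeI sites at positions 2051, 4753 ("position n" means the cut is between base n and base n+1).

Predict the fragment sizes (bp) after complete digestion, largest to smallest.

7975, 2702 bp

Circular molecule, 2 cuts → 2 fragments:
  4753 − 2051 = 2702 bp
  wrap: 10677 − 4753 + 2051 = 7975 bp
Sorted largest to smallest: 7975, 2702 bp.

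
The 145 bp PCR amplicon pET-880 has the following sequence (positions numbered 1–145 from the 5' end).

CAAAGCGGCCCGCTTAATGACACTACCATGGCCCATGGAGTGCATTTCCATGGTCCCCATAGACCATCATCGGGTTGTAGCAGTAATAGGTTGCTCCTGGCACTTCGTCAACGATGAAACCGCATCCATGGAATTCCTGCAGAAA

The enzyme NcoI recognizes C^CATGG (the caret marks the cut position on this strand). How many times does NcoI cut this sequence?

CCATGG occurs starting at positions 26, 33, 48, 126.
NcoI cuts at 4 sites.

4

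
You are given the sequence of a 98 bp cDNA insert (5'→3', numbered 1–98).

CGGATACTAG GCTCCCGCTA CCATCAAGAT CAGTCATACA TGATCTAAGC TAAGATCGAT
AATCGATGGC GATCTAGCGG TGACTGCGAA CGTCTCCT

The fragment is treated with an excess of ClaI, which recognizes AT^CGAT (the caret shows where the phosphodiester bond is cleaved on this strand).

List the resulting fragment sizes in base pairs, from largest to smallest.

ClaI sites (ATCGAT) start at positions 55, 62.
ClaI cuts after base 2 of each site, so after positions 56, 63.
Linear molecule, 2 cuts → 3 fragments:
  1–56 → 56 bp
  57–63 → 7 bp
  64–98 → 35 bp
Sorted largest to smallest: 56, 35, 7 bp.

56, 35, 7 bp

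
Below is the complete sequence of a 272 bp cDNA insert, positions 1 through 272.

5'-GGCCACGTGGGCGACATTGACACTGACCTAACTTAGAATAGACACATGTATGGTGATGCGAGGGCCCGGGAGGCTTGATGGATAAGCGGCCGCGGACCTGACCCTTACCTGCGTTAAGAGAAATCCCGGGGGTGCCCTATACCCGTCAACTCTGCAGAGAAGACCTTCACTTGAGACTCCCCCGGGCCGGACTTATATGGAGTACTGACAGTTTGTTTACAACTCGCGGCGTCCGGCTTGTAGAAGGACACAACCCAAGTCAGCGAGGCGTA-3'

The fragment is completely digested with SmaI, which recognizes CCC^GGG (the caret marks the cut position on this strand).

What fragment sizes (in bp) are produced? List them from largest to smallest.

SmaI sites (CCCGGG) start at positions 65, 125, 181.
SmaI cuts after base 3 of each site, so after positions 67, 127, 183.
Linear molecule, 3 cuts → 4 fragments:
  1–67 → 67 bp
  68–127 → 60 bp
  128–183 → 56 bp
  184–272 → 89 bp
Sorted largest to smallest: 89, 67, 60, 56 bp.

89, 67, 60, 56 bp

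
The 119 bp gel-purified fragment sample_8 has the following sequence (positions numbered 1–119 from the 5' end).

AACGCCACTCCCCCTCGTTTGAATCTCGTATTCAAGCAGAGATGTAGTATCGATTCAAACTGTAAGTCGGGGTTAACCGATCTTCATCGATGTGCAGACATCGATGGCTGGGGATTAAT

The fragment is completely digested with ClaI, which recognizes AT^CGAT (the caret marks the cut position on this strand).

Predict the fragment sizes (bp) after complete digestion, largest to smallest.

50, 37, 18, 14 bp

ClaI sites (ATCGAT) start at positions 49, 86, 100.
ClaI cuts after base 2 of each site, so after positions 50, 87, 101.
Linear molecule, 3 cuts → 4 fragments:
  1–50 → 50 bp
  51–87 → 37 bp
  88–101 → 14 bp
  102–119 → 18 bp
Sorted largest to smallest: 50, 37, 18, 14 bp.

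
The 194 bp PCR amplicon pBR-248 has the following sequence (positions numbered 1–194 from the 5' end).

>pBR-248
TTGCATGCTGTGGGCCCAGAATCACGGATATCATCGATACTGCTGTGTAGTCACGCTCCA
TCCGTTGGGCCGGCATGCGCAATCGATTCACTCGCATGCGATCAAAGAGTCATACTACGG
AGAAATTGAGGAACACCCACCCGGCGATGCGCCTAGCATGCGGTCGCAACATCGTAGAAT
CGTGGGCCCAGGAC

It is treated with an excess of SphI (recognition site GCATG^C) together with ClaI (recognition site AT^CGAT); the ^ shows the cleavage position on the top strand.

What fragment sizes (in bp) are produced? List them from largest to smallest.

62, 43, 34, 27, 15, 7, 6 bp

SphI sites (GCATGC) start at positions 3, 73, 94, 156.
SphI cuts after base 5 of each site (before the last base), so after positions 7, 77, 98, 160.
ClaI sites (ATCGAT) start at positions 33, 82.
ClaI cuts after base 2 of each site, so after positions 34, 83.
Combined cut positions: 7, 34, 77, 83, 98, 160.
Linear molecule, 6 cuts → 7 fragments:
  1–7 → 7 bp
  8–34 → 27 bp
  35–77 → 43 bp
  78–83 → 6 bp
  84–98 → 15 bp
  99–160 → 62 bp
  161–194 → 34 bp
Sorted largest to smallest: 62, 43, 34, 27, 15, 7, 6 bp.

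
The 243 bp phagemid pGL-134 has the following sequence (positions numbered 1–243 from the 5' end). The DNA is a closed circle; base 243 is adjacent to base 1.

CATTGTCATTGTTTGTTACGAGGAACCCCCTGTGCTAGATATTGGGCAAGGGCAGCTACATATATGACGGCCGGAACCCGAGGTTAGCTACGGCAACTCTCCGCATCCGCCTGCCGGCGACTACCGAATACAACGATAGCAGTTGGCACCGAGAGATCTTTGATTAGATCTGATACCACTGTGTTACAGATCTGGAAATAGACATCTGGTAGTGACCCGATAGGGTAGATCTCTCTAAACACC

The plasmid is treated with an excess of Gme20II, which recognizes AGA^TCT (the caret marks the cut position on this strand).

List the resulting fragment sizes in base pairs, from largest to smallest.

Gme20II sites (AGATCT) start at positions 154, 166, 188, 227.
Gme20II cuts after base 3 of each site, so after positions 156, 168, 190, 229.
Circular molecule, 4 cuts → 4 fragments:
  157–168 → 12 bp
  169–190 → 22 bp
  191–229 → 39 bp
  230–243 then 1–156 → 14 + 156 = 170 bp
Sorted largest to smallest: 170, 39, 22, 12 bp.

170, 39, 22, 12 bp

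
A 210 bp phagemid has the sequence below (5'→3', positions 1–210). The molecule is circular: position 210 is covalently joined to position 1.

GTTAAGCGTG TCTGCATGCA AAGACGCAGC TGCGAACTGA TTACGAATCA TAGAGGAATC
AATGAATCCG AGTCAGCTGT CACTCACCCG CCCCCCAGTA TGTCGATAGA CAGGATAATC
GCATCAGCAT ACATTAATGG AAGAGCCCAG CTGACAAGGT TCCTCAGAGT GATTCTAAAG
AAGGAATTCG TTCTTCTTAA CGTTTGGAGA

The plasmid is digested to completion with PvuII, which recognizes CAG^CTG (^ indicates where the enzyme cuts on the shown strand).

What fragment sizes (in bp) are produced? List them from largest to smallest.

89, 74, 47 bp

PvuII sites (CAGCTG) start at positions 27, 74, 148.
PvuII cuts after base 3 of each site, so after positions 29, 76, 150.
Circular molecule, 3 cuts → 3 fragments:
  30–76 → 47 bp
  77–150 → 74 bp
  151–210 then 1–29 → 60 + 29 = 89 bp
Sorted largest to smallest: 89, 74, 47 bp.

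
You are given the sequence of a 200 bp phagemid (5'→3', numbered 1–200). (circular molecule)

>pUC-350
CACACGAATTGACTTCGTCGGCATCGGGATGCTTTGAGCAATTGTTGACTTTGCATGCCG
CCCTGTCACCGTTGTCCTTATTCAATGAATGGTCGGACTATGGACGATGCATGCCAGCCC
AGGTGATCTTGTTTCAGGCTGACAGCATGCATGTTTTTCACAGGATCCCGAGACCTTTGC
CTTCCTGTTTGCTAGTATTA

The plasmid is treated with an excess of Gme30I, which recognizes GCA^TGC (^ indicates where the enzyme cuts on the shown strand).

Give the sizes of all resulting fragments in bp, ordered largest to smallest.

Gme30I sites (GCATGC) start at positions 53, 109, 145.
Gme30I cuts after base 3 of each site, so after positions 55, 111, 147.
Circular molecule, 3 cuts → 3 fragments:
  56–111 → 56 bp
  112–147 → 36 bp
  148–200 then 1–55 → 53 + 55 = 108 bp
Sorted largest to smallest: 108, 56, 36 bp.

108, 56, 36 bp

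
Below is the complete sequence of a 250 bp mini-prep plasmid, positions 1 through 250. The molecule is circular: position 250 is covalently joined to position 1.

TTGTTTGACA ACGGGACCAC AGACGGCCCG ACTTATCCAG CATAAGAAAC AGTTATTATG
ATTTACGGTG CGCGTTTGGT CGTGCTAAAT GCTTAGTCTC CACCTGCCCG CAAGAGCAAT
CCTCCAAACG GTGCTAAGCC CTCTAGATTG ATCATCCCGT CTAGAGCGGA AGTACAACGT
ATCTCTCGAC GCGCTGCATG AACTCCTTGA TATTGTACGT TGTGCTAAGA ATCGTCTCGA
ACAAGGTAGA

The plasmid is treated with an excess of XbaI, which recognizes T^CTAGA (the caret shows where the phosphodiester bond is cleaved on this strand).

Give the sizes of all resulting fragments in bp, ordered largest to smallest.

XbaI sites (TCTAGA) start at positions 142, 160.
XbaI cuts after the first base of each site, so after positions 142, 160.
Circular molecule, 2 cuts → 2 fragments:
  143–160 → 18 bp
  161–250 then 1–142 → 90 + 142 = 232 bp
Sorted largest to smallest: 232, 18 bp.

232, 18 bp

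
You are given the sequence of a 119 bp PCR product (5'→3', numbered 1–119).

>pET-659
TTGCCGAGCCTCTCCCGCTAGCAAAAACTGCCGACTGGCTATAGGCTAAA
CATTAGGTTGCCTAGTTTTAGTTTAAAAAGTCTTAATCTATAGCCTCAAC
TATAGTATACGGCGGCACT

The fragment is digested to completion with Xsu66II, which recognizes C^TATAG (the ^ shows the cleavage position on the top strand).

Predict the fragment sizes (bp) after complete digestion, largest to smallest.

49, 39, 19, 12 bp

Xsu66II sites (CTATAG) start at positions 39, 88, 100.
Xsu66II cuts after the first base of each site, so after positions 39, 88, 100.
Linear molecule, 3 cuts → 4 fragments:
  1–39 → 39 bp
  40–88 → 49 bp
  89–100 → 12 bp
  101–119 → 19 bp
Sorted largest to smallest: 49, 39, 19, 12 bp.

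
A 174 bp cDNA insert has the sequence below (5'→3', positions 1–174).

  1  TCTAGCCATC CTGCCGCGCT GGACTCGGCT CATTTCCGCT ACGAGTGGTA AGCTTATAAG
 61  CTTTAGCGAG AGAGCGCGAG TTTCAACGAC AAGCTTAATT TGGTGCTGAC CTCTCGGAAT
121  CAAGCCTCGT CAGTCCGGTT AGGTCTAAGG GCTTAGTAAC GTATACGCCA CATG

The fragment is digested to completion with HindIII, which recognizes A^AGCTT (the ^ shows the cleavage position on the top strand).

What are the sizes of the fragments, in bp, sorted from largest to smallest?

83, 50, 33, 8 bp

HindIII sites (AAGCTT) start at positions 50, 58, 91.
HindIII cuts after the first base of each site, so after positions 50, 58, 91.
Linear molecule, 3 cuts → 4 fragments:
  1–50 → 50 bp
  51–58 → 8 bp
  59–91 → 33 bp
  92–174 → 83 bp
Sorted largest to smallest: 83, 50, 33, 8 bp.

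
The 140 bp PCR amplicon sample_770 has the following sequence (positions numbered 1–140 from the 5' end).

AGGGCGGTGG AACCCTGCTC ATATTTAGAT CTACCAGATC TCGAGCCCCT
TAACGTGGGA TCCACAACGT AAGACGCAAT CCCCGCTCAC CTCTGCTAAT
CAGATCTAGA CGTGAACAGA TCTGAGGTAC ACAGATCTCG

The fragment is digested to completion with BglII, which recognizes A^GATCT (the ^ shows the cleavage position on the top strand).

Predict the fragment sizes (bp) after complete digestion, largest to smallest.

66, 27, 16, 15, 9, 7 bp

BglII sites (AGATCT) start at positions 27, 36, 102, 118, 133.
BglII cuts after the first base of each site, so after positions 27, 36, 102, 118, 133.
Linear molecule, 5 cuts → 6 fragments:
  1–27 → 27 bp
  28–36 → 9 bp
  37–102 → 66 bp
  103–118 → 16 bp
  119–133 → 15 bp
  134–140 → 7 bp
Sorted largest to smallest: 66, 27, 16, 15, 9, 7 bp.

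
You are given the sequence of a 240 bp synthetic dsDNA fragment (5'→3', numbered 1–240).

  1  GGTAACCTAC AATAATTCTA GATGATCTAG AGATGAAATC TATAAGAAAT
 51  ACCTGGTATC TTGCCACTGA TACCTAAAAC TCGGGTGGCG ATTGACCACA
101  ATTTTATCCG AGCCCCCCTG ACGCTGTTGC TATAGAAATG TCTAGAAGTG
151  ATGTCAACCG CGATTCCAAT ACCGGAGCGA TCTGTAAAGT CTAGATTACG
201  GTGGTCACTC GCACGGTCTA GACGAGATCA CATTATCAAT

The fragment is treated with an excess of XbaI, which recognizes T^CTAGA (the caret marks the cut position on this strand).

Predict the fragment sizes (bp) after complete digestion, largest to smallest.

115, 49, 27, 23, 17, 9 bp

XbaI sites (TCTAGA) start at positions 17, 26, 141, 190, 217.
XbaI cuts after the first base of each site, so after positions 17, 26, 141, 190, 217.
Linear molecule, 5 cuts → 6 fragments:
  1–17 → 17 bp
  18–26 → 9 bp
  27–141 → 115 bp
  142–190 → 49 bp
  191–217 → 27 bp
  218–240 → 23 bp
Sorted largest to smallest: 115, 49, 27, 23, 17, 9 bp.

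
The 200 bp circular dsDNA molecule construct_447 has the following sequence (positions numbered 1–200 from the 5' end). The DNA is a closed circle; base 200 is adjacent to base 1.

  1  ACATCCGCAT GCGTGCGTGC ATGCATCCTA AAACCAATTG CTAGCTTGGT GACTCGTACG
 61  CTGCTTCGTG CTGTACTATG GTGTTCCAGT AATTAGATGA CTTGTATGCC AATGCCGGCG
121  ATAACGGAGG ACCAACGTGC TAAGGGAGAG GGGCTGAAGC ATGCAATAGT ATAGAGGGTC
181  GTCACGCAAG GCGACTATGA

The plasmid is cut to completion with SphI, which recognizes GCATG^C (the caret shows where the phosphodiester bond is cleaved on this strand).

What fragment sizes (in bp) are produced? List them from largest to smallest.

SphI sites (GCATGC) start at positions 7, 19, 159.
SphI cuts after base 5 of each site (before the last base), so after positions 11, 23, 163.
Circular molecule, 3 cuts → 3 fragments:
  12–23 → 12 bp
  24–163 → 140 bp
  164–200 then 1–11 → 37 + 11 = 48 bp
Sorted largest to smallest: 140, 48, 12 bp.

140, 48, 12 bp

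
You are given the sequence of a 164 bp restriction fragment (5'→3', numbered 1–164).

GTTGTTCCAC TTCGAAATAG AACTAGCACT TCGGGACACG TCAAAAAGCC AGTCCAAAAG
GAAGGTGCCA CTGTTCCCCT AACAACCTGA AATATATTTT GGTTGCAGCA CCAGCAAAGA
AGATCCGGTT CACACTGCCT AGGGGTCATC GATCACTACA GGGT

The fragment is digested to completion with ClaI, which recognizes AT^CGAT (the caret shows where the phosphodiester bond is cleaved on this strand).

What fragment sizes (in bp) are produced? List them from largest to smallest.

149, 15 bp

The ClaI site (ATCGAT) starts at position 148.
ClaI cuts after base 2 of each site, so after position 149.
Linear molecule, 1 cut → 2 fragments:
  1–149 → 149 bp
  150–164 → 15 bp
Sorted largest to smallest: 149, 15 bp.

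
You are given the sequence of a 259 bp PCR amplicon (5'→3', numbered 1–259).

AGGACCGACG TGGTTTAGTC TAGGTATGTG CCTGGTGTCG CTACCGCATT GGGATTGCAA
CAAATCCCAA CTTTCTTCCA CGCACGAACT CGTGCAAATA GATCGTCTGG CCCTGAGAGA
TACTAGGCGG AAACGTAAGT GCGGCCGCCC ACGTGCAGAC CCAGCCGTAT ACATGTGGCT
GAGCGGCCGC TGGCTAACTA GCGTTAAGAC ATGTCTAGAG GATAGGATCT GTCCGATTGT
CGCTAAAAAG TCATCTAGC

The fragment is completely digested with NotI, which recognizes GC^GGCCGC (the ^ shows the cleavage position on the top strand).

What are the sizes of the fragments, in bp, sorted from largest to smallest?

NotI sites (GCGGCCGC) start at positions 141, 183.
NotI cuts after base 2 of each site, so after positions 142, 184.
Linear molecule, 2 cuts → 3 fragments:
  1–142 → 142 bp
  143–184 → 42 bp
  185–259 → 75 bp
Sorted largest to smallest: 142, 75, 42 bp.

142, 75, 42 bp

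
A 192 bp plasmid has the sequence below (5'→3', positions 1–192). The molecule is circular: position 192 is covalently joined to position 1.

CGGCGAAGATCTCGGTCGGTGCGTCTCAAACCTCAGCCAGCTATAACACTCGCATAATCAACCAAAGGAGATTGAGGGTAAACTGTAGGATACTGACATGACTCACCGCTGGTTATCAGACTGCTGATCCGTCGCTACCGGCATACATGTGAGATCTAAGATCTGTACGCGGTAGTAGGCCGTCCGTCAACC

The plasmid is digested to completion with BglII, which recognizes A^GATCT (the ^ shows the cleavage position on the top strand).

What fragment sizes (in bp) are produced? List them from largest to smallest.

BglII sites (AGATCT) start at positions 7, 152, 159.
BglII cuts after the first base of each site, so after positions 7, 152, 159.
Circular molecule, 3 cuts → 3 fragments:
  8–152 → 145 bp
  153–159 → 7 bp
  160–192 then 1–7 → 33 + 7 = 40 bp
Sorted largest to smallest: 145, 40, 7 bp.

145, 40, 7 bp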